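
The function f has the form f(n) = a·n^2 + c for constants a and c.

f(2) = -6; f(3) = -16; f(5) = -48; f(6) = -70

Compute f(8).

-126

From f(2) = -6 and f(3) = -16: 4a + c = -6 and 9a + c = -16.
Subtracting: 5a = -10, so a = -2; then c = -6 − (-2)·4 = 2.
So f(n) = -2n² + 2, and f(8) = -126.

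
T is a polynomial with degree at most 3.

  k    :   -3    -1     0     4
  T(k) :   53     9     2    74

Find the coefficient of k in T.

-2

Write T(k) = ak³ + bk² + ck + d; the 4 given values yield a linear system in the 4 coefficients.
Solving, the leading coefficient vanishes, and T(k) = 5k² - 2k + 2.
The coefficient of k is -2.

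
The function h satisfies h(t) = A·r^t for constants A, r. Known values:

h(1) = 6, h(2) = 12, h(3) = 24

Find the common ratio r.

2

Consecutive ratio: 12/6 = 2, and 24/12 = 2, so r = 2.
Then A·2^1 = 6 gives A = 3, and h(t) = 3·2^t.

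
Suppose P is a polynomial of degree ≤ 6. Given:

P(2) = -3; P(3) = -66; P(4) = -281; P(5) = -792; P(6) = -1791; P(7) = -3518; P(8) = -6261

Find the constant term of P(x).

Write P(x) = ax^6 + bx^5 + cx^4 + dx³ + ex² + px + q; the 7 given values yield a linear system in the 7 coefficients.
Solving, the top 2 coefficients vanish, and P(x) = -2x^4 + 4x³ - 2x² + x + 3.
The constant term is P(0) = 3.

3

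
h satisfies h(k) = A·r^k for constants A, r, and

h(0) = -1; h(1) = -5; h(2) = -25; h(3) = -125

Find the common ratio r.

5

Consecutive ratio: -5/(-1) = 5, and -25/(-5) = 5, so r = 5.
Then A·5^0 = -1 gives A = -1, and h(k) = -1·5^k.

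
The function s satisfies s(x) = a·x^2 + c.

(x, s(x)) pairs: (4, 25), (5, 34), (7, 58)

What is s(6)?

45

From s(4) = 25 and s(5) = 34: 16a + c = 25 and 25a + c = 34.
Subtracting: 9a = 9, so a = 1; then c = 25 − 1·16 = 9.
So s(x) = 1x² + 9, and s(6) = 45.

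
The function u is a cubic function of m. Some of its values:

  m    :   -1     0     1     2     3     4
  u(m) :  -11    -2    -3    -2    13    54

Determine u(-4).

-218

Write u(m) = am³ + bm² + cm + d; the 6 given values yield a linear system in the 4 coefficients.
Solving, u(m) = 2m³ - 5m² + 2m - 2.
Then u(-4) = -218.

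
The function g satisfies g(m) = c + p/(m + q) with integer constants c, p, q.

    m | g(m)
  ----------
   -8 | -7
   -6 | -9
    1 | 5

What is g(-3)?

-27

(g(m) − c)(m + q) = p for each data point; the three points give a linear system in c and q, then p follows.
Solving: c = -3, q = 2, p = 24, so g(m) = -3 + 24/(m + 2).
Then g(-3) = -3 + 24/(-1) = -27.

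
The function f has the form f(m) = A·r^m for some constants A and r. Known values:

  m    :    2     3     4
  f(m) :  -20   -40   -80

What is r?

2

Consecutive ratio: -40/(-20) = 2, and -80/(-40) = 2, so r = 2.
Then A·2^2 = -20 gives A = -5, and f(m) = -5·2^m.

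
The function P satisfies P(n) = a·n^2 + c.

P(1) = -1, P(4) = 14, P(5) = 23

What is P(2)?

2

From P(1) = -1 and P(4) = 14: 1a + c = -1 and 16a + c = 14.
Subtracting: 15a = 15, so a = 1; then c = -1 − 1·1 = -2.
So P(n) = 1n² − 2, and P(2) = 2.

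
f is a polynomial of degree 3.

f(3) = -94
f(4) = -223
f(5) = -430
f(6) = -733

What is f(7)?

-1150

Write f(n) = an³ + bn² + cn + d; the 4 given values yield a linear system in the 4 coefficients.
Solving, f(n) = -3n³ - 3n² + 3n + 5.
Then f(7) = -1150.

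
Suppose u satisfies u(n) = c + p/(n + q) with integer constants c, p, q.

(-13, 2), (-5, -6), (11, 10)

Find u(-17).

(u(n) − c)(n + q) = p for each data point; the three points give a linear system in c and q, then p follows.
Solving: c = 6, q = 1, p = 48, so u(n) = 6 + 48/(n + 1).
Then u(-17) = 6 + 48/(-16) = 3.

3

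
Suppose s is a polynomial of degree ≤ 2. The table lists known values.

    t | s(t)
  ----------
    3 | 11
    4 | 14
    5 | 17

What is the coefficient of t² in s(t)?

0

First differences: 3, 3.
Level-1 differences are constant, so s has degree 1.
Fitting a degree-1 polynomial gives s(t) = 3t + 2.
The coefficient of t² is 0.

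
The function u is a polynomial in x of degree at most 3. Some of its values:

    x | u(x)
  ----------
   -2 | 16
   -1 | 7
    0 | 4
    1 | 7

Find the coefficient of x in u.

First differences: -9, -3, 3. Second differences: 6, 6.
Level-2 differences are constant, so u has degree 2.
Fitting a degree-2 polynomial gives u(x) = 3x² + 4.
The coefficient of x is 0.

0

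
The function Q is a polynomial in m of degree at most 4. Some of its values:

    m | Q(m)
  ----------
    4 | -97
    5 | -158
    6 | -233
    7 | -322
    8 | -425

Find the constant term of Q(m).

Write Q(m) = am^4 + bm³ + cm² + dm + e; the 5 given values yield a linear system in the 5 coefficients.
Solving, the top 2 coefficients vanish, and Q(m) = -7m² + 2m + 7.
The constant term is Q(0) = 7.

7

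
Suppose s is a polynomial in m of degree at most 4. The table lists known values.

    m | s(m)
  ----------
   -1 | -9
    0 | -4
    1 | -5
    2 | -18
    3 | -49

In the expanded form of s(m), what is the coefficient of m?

3

First differences: 5, -1, -13, -31. Second differences: -6, -12, -18. Third differences: -6, -6.
Level-3 differences are constant, so s has degree 3.
Fitting a degree-3 polynomial gives s(m) = -m³ - 3m² + 3m - 4.
The coefficient of m is 3.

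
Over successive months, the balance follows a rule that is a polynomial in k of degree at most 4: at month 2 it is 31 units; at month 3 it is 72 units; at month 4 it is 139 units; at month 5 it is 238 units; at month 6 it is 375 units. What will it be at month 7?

556

Write the value at k as g(k).
Write g(k) = ak^4 + bk³ + ck² + dk + e; the 5 given values yield a linear system in the 5 coefficients.
Solving, the leading coefficient vanishes, and g(k) = k³ + 4k² + 2k + 3.
Then g(7) = 556.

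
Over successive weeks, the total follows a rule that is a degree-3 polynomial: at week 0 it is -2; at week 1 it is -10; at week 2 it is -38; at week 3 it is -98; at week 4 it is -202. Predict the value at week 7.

-898

Write the value at x as P(x).
First differences: -8, -28, -60, -104. Second differences: -20, -32, -44. Third differences: -12, -12.
Level-3 differences are constant, so P has degree 3.
Fitting a degree-3 polynomial gives P(x) = -2x³ - 4x² - 2x - 2.
Then P(7) = -898.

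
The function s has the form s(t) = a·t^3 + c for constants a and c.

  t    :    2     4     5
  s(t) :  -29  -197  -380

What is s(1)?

-8

From s(2) = -29 and s(4) = -197: 8a + c = -29 and 64a + c = -197.
Subtracting: 56a = -168, so a = -3; then c = -29 − (-3)·8 = -5.
So s(t) = -3t³ − 5, and s(1) = -8.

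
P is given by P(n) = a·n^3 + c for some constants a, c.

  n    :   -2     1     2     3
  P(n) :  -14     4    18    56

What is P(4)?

From P(-2) = -14 and P(1) = 4: -8a + c = -14 and 1a + c = 4.
Subtracting: 9a = 18, so a = 2; then c = -14 − 2·(-8) = 2.
So P(n) = 2n³ + 2, and P(4) = 130.

130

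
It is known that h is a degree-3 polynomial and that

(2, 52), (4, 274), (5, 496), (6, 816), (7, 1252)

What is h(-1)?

4

Write h(n) = an³ + bn² + cn + d; the 5 given values yield a linear system in the 4 coefficients.
Solving, h(n) = 3n³ + 4n² + 3n + 6.
Then h(-1) = 4.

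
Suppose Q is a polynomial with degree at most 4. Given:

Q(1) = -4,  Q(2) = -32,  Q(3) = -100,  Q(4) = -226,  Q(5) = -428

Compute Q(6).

-724

First differences: -28, -68, -126, -202. Second differences: -40, -58, -76. Third differences: -18, -18.
Level-3 differences are constant, so Q has degree 3.
Fitting a degree-3 polynomial gives Q(k) = -3k³ - 2k² - k + 2.
Then Q(6) = -724.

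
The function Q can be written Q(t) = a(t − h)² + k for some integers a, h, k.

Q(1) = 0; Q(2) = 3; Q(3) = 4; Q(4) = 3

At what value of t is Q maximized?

First differences 3, 1, -1; second difference -2 = 2a, so a = -1.
Expanding, the t-coefficient is −2ah = 2h; matching it to the data gives h = 3, and then k = 4.
So Q(t) = -1(t − 3)² + 4.
Hence h = 3.

3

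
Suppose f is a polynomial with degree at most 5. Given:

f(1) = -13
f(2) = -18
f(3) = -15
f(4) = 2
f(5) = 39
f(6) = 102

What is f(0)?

Write f(m) = am^5 + bm^4 + cm³ + dm² + em + p; the 6 given values yield a linear system in the 6 coefficients.
Solving, the top 2 coefficients vanish, and f(m) = m³ - 2m² - 6m - 6.
The constant term is f(0) = -6.

-6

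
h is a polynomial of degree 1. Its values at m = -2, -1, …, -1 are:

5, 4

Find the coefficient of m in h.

Write h(m) = am + b; the 2 given values yield a linear system in the 2 coefficients.
Solving, h(m) = -m + 3.
The coefficient of m is -1.

-1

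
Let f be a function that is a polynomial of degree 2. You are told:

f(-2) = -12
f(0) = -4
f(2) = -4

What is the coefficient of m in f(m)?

2

Write f(m) = am² + bm + c; the 3 given values yield a linear system in the 3 coefficients.
Solving, f(m) = -m² + 2m - 4.
The coefficient of m is 2.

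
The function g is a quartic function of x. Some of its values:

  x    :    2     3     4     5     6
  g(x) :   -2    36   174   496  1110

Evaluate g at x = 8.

3766

Write g(x) = ax^4 + bx³ + cx² + dx + e; the 5 given values yield a linear system in the 5 coefficients.
Solving, g(x) = x^4 - 5x² - 2x + 6.
Then g(8) = 3766.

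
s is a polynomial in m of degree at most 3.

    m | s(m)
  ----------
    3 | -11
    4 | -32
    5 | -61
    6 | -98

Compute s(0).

4

First differences: -21, -29, -37. Second differences: -8, -8.
Level-2 differences are constant, so s has degree 2.
Fitting a degree-2 polynomial gives s(m) = -4m² + 7m + 4.
Then s(0) = 4.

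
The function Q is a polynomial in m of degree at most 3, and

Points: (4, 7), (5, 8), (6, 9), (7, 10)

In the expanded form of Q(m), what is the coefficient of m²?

0

Write Q(m) = am³ + bm² + cm + d; the 4 given values yield a linear system in the 4 coefficients.
Solving, the top 2 coefficients vanish, and Q(m) = m + 3.
The coefficient of m² is 0.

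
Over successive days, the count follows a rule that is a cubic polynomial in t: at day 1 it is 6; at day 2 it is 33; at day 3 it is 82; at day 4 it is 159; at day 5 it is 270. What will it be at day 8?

Write the value at t as h(t).
First differences: 27, 49, 77, 111. Second differences: 22, 28, 34. Third differences: 6, 6.
Level-3 differences are constant, so h has degree 3.
Fitting a degree-3 polynomial gives h(t) = t³ + 5t² + 5t - 5.
Then h(8) = 867.

867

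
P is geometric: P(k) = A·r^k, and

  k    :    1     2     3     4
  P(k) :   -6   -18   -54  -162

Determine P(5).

Consecutive ratio: -18/(-6) = 3, and -54/(-18) = 3, so r = 3.
Then A·3^1 = -6 gives A = -2, and P(k) = -2·3^k.
P(5) = -2·3^5 = -486.

-486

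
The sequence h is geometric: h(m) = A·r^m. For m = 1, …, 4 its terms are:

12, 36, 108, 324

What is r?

3

Consecutive ratio: 36/12 = 3, and 108/36 = 3, so r = 3.
Then A·3^1 = 12 gives A = 4, and h(m) = 4·3^m.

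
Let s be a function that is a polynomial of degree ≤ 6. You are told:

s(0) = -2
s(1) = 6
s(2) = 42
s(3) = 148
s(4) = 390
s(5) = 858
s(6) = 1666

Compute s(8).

First differences: 8, 36, 106, 242, 468, 808. Second differences: 28, 70, 136, 226, 340. Third differences: 42, 66, 90, 114. Fourth differences: 24, 24, 24.
Level-4 differences are constant, so s has degree 4.
Fitting a degree-4 polynomial gives s(x) = x^4 + x³ + 4x² + 2x - 2.
Then s(8) = 4878.

4878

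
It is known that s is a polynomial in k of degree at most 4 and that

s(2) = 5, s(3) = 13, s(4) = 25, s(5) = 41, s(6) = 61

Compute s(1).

1

Write s(k) = ak^4 + bk³ + ck² + dk + e; the 5 given values yield a linear system in the 5 coefficients.
Solving, the top 2 coefficients vanish, and s(k) = 2k² - 2k + 1.
Then s(1) = 1.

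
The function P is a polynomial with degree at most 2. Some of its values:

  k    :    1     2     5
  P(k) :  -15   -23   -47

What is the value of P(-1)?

1

Write P(k) = ak² + bk + c; the 3 given values yield a linear system in the 3 coefficients.
Solving, the leading coefficient vanishes, and P(k) = -8k - 7.
Then P(-1) = 1.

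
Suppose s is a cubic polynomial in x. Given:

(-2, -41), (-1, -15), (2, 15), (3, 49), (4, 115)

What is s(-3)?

-95

Write s(x) = ax³ + bx² + cx + d; the 5 given values yield a linear system in the 4 coefficients.
Solving, s(x) = 2x³ - 2x² + 6x - 5.
Then s(-3) = -95.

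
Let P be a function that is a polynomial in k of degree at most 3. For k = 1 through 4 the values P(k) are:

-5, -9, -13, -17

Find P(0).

First differences: -4, -4, -4.
Level-1 differences are constant, so P has degree 1.
Fitting a degree-1 polynomial gives P(k) = -4k - 1.
Then P(0) = -1.

-1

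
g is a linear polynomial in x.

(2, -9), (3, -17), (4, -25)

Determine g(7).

-49

Write g(x) = ax + b; the 3 given values yield a linear system in the 2 coefficients.
Solving, g(x) = -8x + 7.
Then g(7) = -49.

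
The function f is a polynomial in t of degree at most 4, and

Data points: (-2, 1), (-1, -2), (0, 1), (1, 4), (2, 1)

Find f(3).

-14

Write f(t) = at^4 + bt³ + ct² + dt + e; the 5 given values yield a linear system in the 5 coefficients.
Solving, the leading coefficient vanishes, and f(t) = -t³ + 4t + 1.
Then f(3) = -14.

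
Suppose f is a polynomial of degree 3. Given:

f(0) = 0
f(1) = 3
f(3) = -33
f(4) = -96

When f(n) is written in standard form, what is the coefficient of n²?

Write f(n) = an³ + bn² + cn + d; the 4 given values yield a linear system in the 4 coefficients.
Solving, f(n) = -2n³ + n² + 4n.
The coefficient of n² is 1.

1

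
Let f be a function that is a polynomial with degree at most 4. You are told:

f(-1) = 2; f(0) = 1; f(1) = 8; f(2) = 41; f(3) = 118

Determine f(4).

First differences: -1, 7, 33, 77. Second differences: 8, 26, 44. Third differences: 18, 18.
Level-3 differences are constant, so f has degree 3.
Fitting a degree-3 polynomial gives f(n) = 3n³ + 4n² + 1.
Then f(4) = 257.

257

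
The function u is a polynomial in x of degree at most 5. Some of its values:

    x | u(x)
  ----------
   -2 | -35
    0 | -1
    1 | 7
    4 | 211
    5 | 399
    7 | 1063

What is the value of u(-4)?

-213

Write u(x) = ax^5 + bx^4 + cx³ + dx² + ex + p; the 6 given values yield a linear system in the 6 coefficients.
Solving, the top 2 coefficients vanish, and u(x) = 3x³ + 5x - 1.
Then u(-4) = -213.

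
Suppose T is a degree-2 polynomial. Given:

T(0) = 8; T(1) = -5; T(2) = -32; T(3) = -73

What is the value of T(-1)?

7

Write T(t) = at² + bt + c; the 4 given values yield a linear system in the 3 coefficients.
Solving, T(t) = -7t² - 6t + 8.
Then T(-1) = 7.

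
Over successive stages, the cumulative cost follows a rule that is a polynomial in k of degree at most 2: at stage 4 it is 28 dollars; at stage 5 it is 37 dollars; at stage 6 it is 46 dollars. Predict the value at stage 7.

55

Write the value at k as T(k).
Write T(k) = ak² + bk + c; the 3 given values yield a linear system in the 3 coefficients.
Solving, the leading coefficient vanishes, and T(k) = 9k - 8.
Then T(7) = 55.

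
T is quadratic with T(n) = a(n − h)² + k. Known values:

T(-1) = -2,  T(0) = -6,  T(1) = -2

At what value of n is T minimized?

First differences -4, 4; second difference 8 = 2a, so a = 4.
Expanding, the n-coefficient is −2ah = -8h; matching it to the data gives h = 0, and then k = -6.
So T(n) = 4(n + 0)² − 6.
Hence h = 0.

0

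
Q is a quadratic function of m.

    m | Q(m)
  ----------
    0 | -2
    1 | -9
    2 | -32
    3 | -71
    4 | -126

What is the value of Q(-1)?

-11

First differences: -7, -23, -39, -55. Second differences: -16, -16, -16.
Level-2 differences are constant, so Q has degree 2.
Fitting a degree-2 polynomial gives Q(m) = -8m² + m - 2.
Then Q(-1) = -11.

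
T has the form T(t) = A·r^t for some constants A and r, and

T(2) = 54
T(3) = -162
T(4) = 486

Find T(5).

Consecutive ratio: -162/54 = -3, and 486/(-162) = -3, so r = -3.
Then A·(-3)^2 = 54 gives A = 6, and T(t) = 6·(-3)^t.
T(5) = 6·(-3)^5 = -1458.

-1458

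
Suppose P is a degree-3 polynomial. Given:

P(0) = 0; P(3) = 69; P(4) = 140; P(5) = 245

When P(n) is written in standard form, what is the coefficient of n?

-1

Write P(n) = an³ + bn² + cn + d; the 4 given values yield a linear system in the 4 coefficients.
Solving, P(n) = n³ + 5n² - n.
The coefficient of n is -1.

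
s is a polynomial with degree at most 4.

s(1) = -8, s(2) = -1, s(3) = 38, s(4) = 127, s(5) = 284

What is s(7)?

First differences: 7, 39, 89, 157. Second differences: 32, 50, 68. Third differences: 18, 18.
Level-3 differences are constant, so s has degree 3.
Fitting a degree-3 polynomial gives s(m) = 3m³ - 2m² - 8m - 1.
Then s(7) = 874.

874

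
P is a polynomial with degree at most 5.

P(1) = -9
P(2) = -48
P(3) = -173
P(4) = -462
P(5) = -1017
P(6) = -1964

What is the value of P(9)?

First differences: -39, -125, -289, -555, -947. Second differences: -86, -164, -266, -392. Third differences: -78, -102, -126. Fourth differences: -24, -24.
Level-4 differences are constant, so P has degree 4.
Fitting a degree-4 polynomial gives P(k) = -k^4 - 3k³ - 3k - 2.
Then P(9) = -8777.

-8777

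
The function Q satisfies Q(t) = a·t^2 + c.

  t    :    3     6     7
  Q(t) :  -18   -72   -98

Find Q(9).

-162

From Q(3) = -18 and Q(6) = -72: 9a + c = -18 and 36a + c = -72.
Subtracting: 27a = -54, so a = -2; then c = -18 − (-2)·9 = 0.
So Q(t) = -2t² + 0, and Q(9) = -162.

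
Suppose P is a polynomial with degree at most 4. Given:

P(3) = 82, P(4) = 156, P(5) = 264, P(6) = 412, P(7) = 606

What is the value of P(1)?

First differences: 74, 108, 148, 194. Second differences: 34, 40, 46. Third differences: 6, 6.
Level-3 differences are constant, so P has degree 3.
Fitting a degree-3 polynomial gives P(t) = t³ + 5t² + 2t + 4.
Then P(1) = 12.

12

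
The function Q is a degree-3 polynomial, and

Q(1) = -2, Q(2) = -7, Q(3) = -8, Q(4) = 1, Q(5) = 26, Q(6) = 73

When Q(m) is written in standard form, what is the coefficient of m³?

1

First differences: -5, -1, 9, 25, 47. Second differences: 4, 10, 16, 22. Third differences: 6, 6, 6.
Level-3 differences are constant, so Q has degree 3.
Fitting a degree-3 polynomial gives Q(m) = m³ - 4m² + 1.
The coefficient of m³ is 1.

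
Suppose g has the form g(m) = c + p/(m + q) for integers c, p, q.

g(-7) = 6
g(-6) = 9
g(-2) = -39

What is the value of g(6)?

-7

(g(m) − c)(m + q) = p for each data point; the three points give a linear system in c and q, then p follows.
Solving: c = -3, q = 3, p = -36, so g(m) = -3 − 36/(m + 3).
Then g(6) = -3 − 36/9 = -7.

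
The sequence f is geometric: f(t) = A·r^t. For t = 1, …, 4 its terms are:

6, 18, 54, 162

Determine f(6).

1458

Consecutive ratio: 18/6 = 3, and 54/18 = 3, so r = 3.
Then A·3^1 = 6 gives A = 2, and f(t) = 2·3^t.
f(6) = 2·3^6 = 1458.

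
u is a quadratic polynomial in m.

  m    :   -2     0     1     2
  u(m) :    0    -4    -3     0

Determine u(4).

12

Write u(m) = am² + bm + c; the 4 given values yield a linear system in the 3 coefficients.
Solving, u(m) = m² - 4.
Then u(4) = 12.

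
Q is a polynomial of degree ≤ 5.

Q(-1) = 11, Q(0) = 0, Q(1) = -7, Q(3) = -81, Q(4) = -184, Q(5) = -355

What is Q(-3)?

117

Write Q(m) = am^5 + bm^4 + cm³ + dm² + em + p; the 6 given values yield a linear system in the 6 coefficients.
Solving, the top 2 coefficients vanish, and Q(m) = -3m³ + 2m² - 6m.
Then Q(-3) = 117.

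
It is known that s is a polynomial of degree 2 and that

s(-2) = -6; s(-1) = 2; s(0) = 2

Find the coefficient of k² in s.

Write s(k) = ak² + bk + c; the 3 given values yield a linear system in the 3 coefficients.
Solving, s(k) = -4k² - 4k + 2.
The coefficient of k² is -4.

-4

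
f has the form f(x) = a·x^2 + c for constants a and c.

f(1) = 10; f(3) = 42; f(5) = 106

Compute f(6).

From f(1) = 10 and f(3) = 42: 1a + c = 10 and 9a + c = 42.
Subtracting: 8a = 32, so a = 4; then c = 10 − 4·1 = 6.
So f(x) = 4x² + 6, and f(6) = 150.

150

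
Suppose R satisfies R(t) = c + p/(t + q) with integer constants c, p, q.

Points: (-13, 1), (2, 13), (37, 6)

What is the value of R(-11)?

0

(R(t) − c)(t + q) = p for each data point; the three points give a linear system in c and q, then p follows.
Solving: c = 5, q = 3, p = 40, so R(t) = 5 + 40/(t + 3).
Then R(-11) = 5 + 40/(-8) = 0.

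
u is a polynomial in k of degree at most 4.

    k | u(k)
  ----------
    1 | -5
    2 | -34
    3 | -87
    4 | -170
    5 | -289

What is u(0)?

6

First differences: -29, -53, -83, -119. Second differences: -24, -30, -36. Third differences: -6, -6.
Level-3 differences are constant, so u has degree 3.
Fitting a degree-3 polynomial gives u(k) = -k³ - 6k² - 4k + 6.
Then u(0) = 6.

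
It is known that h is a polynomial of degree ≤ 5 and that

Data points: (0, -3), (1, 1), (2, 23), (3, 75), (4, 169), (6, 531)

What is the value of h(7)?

823

Write h(m) = am^5 + bm^4 + cm³ + dm² + em + p; the 6 given values yield a linear system in the 6 coefficients.
Solving, the top 2 coefficients vanish, and h(m) = 2m³ + 3m² - m - 3.
Then h(7) = 823.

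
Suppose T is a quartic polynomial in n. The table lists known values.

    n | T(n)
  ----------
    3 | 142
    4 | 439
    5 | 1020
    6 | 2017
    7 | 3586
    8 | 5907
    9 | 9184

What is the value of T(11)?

19542

First differences: 297, 581, 997, 1569, 2321, 3277. Second differences: 284, 416, 572, 752, 956. Third differences: 132, 156, 180, 204. Fourth differences: 24, 24, 24.
Level-4 differences are constant, so T has degree 4.
Fitting a degree-4 polynomial gives T(n) = n^4 + 4n³ - 3n² - 5n - 5.
Then T(11) = 19542.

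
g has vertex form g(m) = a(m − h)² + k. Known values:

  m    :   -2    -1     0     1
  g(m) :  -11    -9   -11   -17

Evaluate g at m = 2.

-27

First differences 2, -2, -6; second difference -4 = 2a, so a = -2.
Expanding, the m-coefficient is −2ah = 4h; matching it to the data gives h = -1, and then k = -9.
So g(m) = -2(m + 1)² − 9.
g(2) = -2·3² − 9 = -27.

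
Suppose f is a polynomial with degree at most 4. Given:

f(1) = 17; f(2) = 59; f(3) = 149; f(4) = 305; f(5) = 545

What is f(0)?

First differences: 42, 90, 156, 240. Second differences: 48, 66, 84. Third differences: 18, 18.
Level-3 differences are constant, so f has degree 3.
Fitting a degree-3 polynomial gives f(k) = 3k³ + 6k² + 3k + 5.
The constant term is f(0) = 5.

5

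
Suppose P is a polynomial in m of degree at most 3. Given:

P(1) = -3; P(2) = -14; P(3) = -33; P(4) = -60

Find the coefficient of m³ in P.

0

Write P(m) = am³ + bm² + cm + d; the 4 given values yield a linear system in the 4 coefficients.
Solving, the leading coefficient vanishes, and P(m) = -4m² + m.
The coefficient of m³ is 0.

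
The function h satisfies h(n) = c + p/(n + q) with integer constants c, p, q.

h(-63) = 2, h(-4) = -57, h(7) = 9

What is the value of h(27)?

5

(h(n) − c)(n + q) = p for each data point; the three points give a linear system in c and q, then p follows.
Solving: c = 3, q = 3, p = 60, so h(n) = 3 + 60/(n + 3).
Then h(27) = 3 + 60/30 = 5.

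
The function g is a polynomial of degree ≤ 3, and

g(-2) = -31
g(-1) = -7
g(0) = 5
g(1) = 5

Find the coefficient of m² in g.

Write g(m) = am³ + bm² + cm + d; the 4 given values yield a linear system in the 4 coefficients.
Solving, the leading coefficient vanishes, and g(m) = -6m² + 6m + 5.
The coefficient of m² is -6.

-6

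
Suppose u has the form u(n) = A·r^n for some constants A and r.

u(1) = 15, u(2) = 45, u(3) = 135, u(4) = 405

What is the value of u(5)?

Consecutive ratio: 45/15 = 3, and 135/45 = 3, so r = 3.
Then A·3^1 = 15 gives A = 5, and u(n) = 5·3^n.
u(5) = 5·3^5 = 1215.

1215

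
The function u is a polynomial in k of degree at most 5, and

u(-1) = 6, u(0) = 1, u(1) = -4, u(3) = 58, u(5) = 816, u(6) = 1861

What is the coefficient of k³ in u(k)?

Write u(k) = ak^5 + bk^4 + ck³ + dk² + ek + p; the 6 given values yield a linear system in the 6 coefficients.
Solving, the leading coefficient vanishes, and u(k) = 2k^4 - 3k³ - 2k² - 2k + 1.
The coefficient of k³ is -3.

-3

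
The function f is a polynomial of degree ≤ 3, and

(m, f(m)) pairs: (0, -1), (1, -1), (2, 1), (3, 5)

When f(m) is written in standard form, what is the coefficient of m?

First differences: 0, 2, 4. Second differences: 2, 2.
Level-2 differences are constant, so f has degree 2.
Fitting a degree-2 polynomial gives f(m) = m² - m - 1.
The coefficient of m is -1.

-1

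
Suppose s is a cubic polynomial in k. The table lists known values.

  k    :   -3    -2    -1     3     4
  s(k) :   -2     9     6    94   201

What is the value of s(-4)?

-39

Write s(k) = ak³ + bk² + ck + d; the 5 given values yield a linear system in the 4 coefficients.
Solving, s(k) = 2k³ + 5k² - 2k + 1.
Then s(-4) = -39.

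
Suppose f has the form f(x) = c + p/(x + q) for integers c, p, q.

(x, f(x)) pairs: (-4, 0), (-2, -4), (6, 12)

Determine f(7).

(f(x) − c)(x + q) = p for each data point; the three points give a linear system in c and q, then p follows.
Solving: c = 6, q = -1, p = 30, so f(x) = 6 + 30/(x − 1).
Then f(7) = 6 + 30/6 = 11.

11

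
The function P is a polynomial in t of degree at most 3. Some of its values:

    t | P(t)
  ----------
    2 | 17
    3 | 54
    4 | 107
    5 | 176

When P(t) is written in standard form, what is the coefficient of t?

-3

Write P(t) = at³ + bt² + ct + d; the 4 given values yield a linear system in the 4 coefficients.
Solving, the leading coefficient vanishes, and P(t) = 8t² - 3t - 9.
The coefficient of t is -3.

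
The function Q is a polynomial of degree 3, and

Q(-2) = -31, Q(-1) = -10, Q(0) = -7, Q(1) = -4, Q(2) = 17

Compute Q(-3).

First differences: 21, 3, 3, 21. Second differences: -18, 0, 18. Third differences: 18, 18.
Level-3 differences are constant, so Q has degree 3.
Fitting a degree-3 polynomial gives Q(k) = 3k³ - 7.
Then Q(-3) = -88.

-88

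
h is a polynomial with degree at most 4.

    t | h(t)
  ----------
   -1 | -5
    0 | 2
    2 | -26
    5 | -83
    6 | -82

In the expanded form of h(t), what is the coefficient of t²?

-8

Write h(t) = at^4 + bt³ + ct² + dt + e; the 5 given values yield a linear system in the 5 coefficients.
Solving, the leading coefficient vanishes, and h(t) = t³ - 8t² - 2t + 2.
The coefficient of t² is -8.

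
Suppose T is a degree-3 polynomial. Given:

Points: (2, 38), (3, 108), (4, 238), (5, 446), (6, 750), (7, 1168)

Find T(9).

First differences: 70, 130, 208, 304, 418. Second differences: 60, 78, 96, 114. Third differences: 18, 18, 18.
Level-3 differences are constant, so T has degree 3.
Fitting a degree-3 polynomial gives T(m) = 3m³ + 3m² - 2m + 6.
Then T(9) = 2418.

2418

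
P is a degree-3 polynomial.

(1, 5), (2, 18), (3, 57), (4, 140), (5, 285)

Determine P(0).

Write P(m) = am³ + bm² + cm + d; the 5 given values yield a linear system in the 4 coefficients.
Solving, P(m) = 3m³ - 5m² + 7m.
Then P(0) = 0.

0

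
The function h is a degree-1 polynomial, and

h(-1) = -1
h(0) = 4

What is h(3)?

19

Write h(m) = am + b; the 2 given values yield a linear system in the 2 coefficients.
Solving, h(m) = 5m + 4.
Then h(3) = 19.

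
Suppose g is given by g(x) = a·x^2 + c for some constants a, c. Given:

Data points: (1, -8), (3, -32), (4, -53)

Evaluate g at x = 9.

From g(1) = -8 and g(3) = -32: 1a + c = -8 and 9a + c = -32.
Subtracting: 8a = -24, so a = -3; then c = -8 − (-3)·1 = -5.
So g(x) = -3x² − 5, and g(9) = -248.

-248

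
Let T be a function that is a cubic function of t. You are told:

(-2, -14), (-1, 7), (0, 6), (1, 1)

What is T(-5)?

Write T(t) = at³ + bt² + ct + d; the 4 given values yield a linear system in the 4 coefficients.
Solving, T(t) = 3t³ - 2t² - 6t + 6.
Then T(-5) = -389.

-389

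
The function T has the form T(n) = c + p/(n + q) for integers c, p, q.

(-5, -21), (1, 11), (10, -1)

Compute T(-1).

43

(T(n) − c)(n + q) = p for each data point; the three points give a linear system in c and q, then p follows.
Solving: c = -5, q = 2, p = 48, so T(n) = -5 + 48/(n + 2).
Then T(-1) = -5 + 48/1 = 43.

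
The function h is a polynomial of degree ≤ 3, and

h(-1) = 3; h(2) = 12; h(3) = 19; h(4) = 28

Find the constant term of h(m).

Write h(m) = am³ + bm² + cm + d; the 4 given values yield a linear system in the 4 coefficients.
Solving, the leading coefficient vanishes, and h(m) = m² + 2m + 4.
The constant term is h(0) = 4.

4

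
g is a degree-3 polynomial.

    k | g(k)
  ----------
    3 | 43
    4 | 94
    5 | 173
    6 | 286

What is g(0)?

Write g(k) = ak³ + bk² + ck + d; the 4 given values yield a linear system in the 4 coefficients.
Solving, g(k) = k³ + 2k² - 2.
The constant term is g(0) = -2.

-2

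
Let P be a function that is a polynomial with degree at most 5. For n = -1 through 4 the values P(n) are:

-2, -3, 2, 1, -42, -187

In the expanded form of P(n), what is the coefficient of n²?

4

Write P(n) = an^5 + bn^4 + cn³ + dn² + en + p; the 6 given values yield a linear system in the 6 coefficients.
Solving, the leading coefficient vanishes, and P(n) = -n^4 + 4n² + 2n - 3.
The coefficient of n² is 4.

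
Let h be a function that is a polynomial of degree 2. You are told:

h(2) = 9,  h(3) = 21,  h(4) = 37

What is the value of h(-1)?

Write h(x) = ax² + bx + c; the 3 given values yield a linear system in the 3 coefficients.
Solving, h(x) = 2x² + 2x - 3.
Then h(-1) = -3.

-3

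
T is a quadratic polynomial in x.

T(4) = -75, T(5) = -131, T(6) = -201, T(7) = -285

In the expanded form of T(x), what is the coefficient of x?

7

First differences: -56, -70, -84. Second differences: -14, -14.
Level-2 differences are constant, so T has degree 2.
Fitting a degree-2 polynomial gives T(x) = -7x² + 7x + 9.
The coefficient of x is 7.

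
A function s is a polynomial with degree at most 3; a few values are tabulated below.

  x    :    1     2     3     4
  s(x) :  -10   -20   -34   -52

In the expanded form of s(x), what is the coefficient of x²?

First differences: -10, -14, -18. Second differences: -4, -4.
Level-2 differences are constant, so s has degree 2.
Fitting a degree-2 polynomial gives s(x) = -2x² - 4x - 4.
The coefficient of x² is -2.

-2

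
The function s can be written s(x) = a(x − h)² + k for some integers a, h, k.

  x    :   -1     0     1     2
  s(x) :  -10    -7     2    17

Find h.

-1

First differences 3, 9, 15; second difference 6 = 2a, so a = 3.
Expanding, the x-coefficient is −2ah = -6h; matching it to the data gives h = -1, and then k = -10.
So s(x) = 3(x + 1)² − 10.
Hence h = -1.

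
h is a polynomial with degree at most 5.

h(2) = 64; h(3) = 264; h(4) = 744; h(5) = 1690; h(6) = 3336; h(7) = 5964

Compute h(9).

15534

First differences: 200, 480, 946, 1646, 2628. Second differences: 280, 466, 700, 982. Third differences: 186, 234, 282. Fourth differences: 48, 48.
Level-4 differences are constant, so h has degree 4.
Fitting a degree-4 polynomial gives h(m) = 2m^4 + 3m³ + 3m² - 2m.
Then h(9) = 15534.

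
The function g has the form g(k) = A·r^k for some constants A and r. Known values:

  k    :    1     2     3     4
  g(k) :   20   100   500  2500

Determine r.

Consecutive ratio: 100/20 = 5, and 500/100 = 5, so r = 5.
Then A·5^1 = 20 gives A = 4, and g(k) = 4·5^k.

5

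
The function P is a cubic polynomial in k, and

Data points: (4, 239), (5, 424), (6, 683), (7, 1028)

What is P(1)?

8

Write P(k) = ak³ + bk² + ck + d; the 4 given values yield a linear system in the 4 coefficients.
Solving, P(k) = 2k³ + 7k² - 1.
Then P(1) = 8.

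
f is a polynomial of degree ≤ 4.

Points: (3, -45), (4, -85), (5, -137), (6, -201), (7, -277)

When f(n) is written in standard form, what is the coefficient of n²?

-6

First differences: -40, -52, -64, -76. Second differences: -12, -12, -12.
Level-2 differences are constant, so f has degree 2.
Fitting a degree-2 polynomial gives f(n) = -6n² + 2n + 3.
The coefficient of n² is -6.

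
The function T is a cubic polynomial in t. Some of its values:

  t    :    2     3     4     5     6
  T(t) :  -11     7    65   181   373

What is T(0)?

1

Write T(t) = at³ + bt² + ct + d; the 5 given values yield a linear system in the 4 coefficients.
Solving, T(t) = 3t³ - 7t² - 4t + 1.
The constant term is T(0) = 1.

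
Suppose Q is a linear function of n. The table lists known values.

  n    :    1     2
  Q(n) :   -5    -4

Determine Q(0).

-6

Write Q(n) = an + b; the 2 given values yield a linear system in the 2 coefficients.
Solving, Q(n) = n - 6.
Then Q(0) = -6.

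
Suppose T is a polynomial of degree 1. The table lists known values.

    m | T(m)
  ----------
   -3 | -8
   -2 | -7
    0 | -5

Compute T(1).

-4

Write T(m) = am + b; the 3 given values yield a linear system in the 2 coefficients.
Solving, T(m) = m - 5.
Then T(1) = -4.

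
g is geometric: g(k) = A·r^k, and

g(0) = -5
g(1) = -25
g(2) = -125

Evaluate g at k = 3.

-625

Consecutive ratio: -25/(-5) = 5, and -125/(-25) = 5, so r = 5.
Then A·5^0 = -5 gives A = -5, and g(k) = -5·5^k.
g(3) = -5·5^3 = -625.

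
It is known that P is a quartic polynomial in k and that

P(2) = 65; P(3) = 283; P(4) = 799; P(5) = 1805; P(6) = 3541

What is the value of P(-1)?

Write P(k) = ak^4 + bk³ + ck² + dk + e; the 5 given values yield a linear system in the 5 coefficients.
Solving, P(k) = 2k^4 + 4k³ + 3k² - 3k - 5.
Then P(-1) = -1.

-1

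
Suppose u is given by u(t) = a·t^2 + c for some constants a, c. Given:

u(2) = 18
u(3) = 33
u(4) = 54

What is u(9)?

249

From u(2) = 18 and u(3) = 33: 4a + c = 18 and 9a + c = 33.
Subtracting: 5a = 15, so a = 3; then c = 18 − 3·4 = 6.
So u(t) = 3t² + 6, and u(9) = 249.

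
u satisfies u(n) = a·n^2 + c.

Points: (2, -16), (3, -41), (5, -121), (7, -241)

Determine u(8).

-316

From u(2) = -16 and u(3) = -41: 4a + c = -16 and 9a + c = -41.
Subtracting: 5a = -25, so a = -5; then c = -16 − (-5)·4 = 4.
So u(n) = -5n² + 4, and u(8) = -316.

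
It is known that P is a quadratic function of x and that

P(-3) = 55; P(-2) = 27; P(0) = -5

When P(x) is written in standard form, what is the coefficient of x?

-8

Write P(x) = ax² + bx + c; the 3 given values yield a linear system in the 3 coefficients.
Solving, P(x) = 4x² - 8x - 5.
The coefficient of x is -8.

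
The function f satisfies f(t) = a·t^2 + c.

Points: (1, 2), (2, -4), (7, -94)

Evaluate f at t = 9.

-158

From f(1) = 2 and f(2) = -4: 1a + c = 2 and 4a + c = -4.
Subtracting: 3a = -6, so a = -2; then c = 2 − (-2)·1 = 4.
So f(t) = -2t² + 4, and f(9) = -158.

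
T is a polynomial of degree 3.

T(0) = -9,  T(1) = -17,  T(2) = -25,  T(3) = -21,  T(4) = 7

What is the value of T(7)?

355

Write T(n) = an³ + bn² + cn + d; the 5 given values yield a linear system in the 4 coefficients.
Solving, T(n) = 2n³ - 6n² - 4n - 9.
Then T(7) = 355.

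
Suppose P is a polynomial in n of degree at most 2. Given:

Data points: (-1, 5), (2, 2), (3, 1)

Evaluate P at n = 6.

-2

Write P(n) = an² + bn + c; the 3 given values yield a linear system in the 3 coefficients.
Solving, the leading coefficient vanishes, and P(n) = -n + 4.
Then P(6) = -2.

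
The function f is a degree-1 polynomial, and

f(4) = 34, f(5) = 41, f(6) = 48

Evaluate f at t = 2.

First differences: 7, 7.
Level-1 differences are constant, so f has degree 1.
Fitting a degree-1 polynomial gives f(t) = 7t + 6.
Then f(2) = 20.

20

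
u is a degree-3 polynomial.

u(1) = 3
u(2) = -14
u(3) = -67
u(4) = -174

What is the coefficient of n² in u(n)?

Write u(n) = an³ + bn² + cn + d; the 4 given values yield a linear system in the 4 coefficients.
Solving, u(n) = -3n³ + 4n + 2.
The coefficient of n² is 0.

0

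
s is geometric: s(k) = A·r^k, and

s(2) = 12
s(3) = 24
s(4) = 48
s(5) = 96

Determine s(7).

Consecutive ratio: 24/12 = 2, and 48/24 = 2, so r = 2.
Then A·2^2 = 12 gives A = 3, and s(k) = 3·2^k.
s(7) = 3·2^7 = 384.

384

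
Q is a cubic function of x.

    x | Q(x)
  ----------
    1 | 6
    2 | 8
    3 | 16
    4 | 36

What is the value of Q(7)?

228

Write Q(x) = ax³ + bx² + cx + d; the 4 given values yield a linear system in the 4 coefficients.
Solving, Q(x) = x³ - 3x² + 4x + 4.
Then Q(7) = 228.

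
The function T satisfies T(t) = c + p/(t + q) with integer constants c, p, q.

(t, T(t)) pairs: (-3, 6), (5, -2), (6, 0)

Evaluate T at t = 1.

(T(t) − c)(t + q) = p for each data point; the three points give a linear system in c and q, then p follows.
Solving: c = 4, q = -3, p = -12, so T(t) = 4 − 12/(t − 3).
Then T(1) = 4 − 12/(-2) = 10.

10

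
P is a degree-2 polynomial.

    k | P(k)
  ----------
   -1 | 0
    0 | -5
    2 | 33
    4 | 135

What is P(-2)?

21

Write P(k) = ak² + bk + c; the 4 given values yield a linear system in the 3 coefficients.
Solving, P(k) = 8k² + 3k - 5.
Then P(-2) = 21.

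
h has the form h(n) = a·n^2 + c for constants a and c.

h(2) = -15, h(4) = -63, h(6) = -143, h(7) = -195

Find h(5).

-99

From h(2) = -15 and h(4) = -63: 4a + c = -15 and 16a + c = -63.
Subtracting: 12a = -48, so a = -4; then c = -15 − (-4)·4 = 1.
So h(n) = -4n² + 1, and h(5) = -99.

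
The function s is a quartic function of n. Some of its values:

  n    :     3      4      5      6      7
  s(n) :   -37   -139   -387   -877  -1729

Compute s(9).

Write s(n) = an^4 + bn³ + cn² + dn + e; the 5 given values yield a linear system in the 5 coefficients.
Solving, s(n) = -n^4 + 2n³ - n - 7.
Then s(9) = -5119.

-5119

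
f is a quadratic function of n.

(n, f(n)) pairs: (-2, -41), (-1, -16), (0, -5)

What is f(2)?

Write f(n) = an² + bn + c; the 3 given values yield a linear system in the 3 coefficients.
Solving, f(n) = -7n² + 4n - 5.
Then f(2) = -25.

-25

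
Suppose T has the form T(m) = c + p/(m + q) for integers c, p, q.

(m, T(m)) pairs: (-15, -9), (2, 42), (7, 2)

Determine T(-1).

(T(m) − c)(m + q) = p for each data point; the three points give a linear system in c and q, then p follows.
Solving: c = -6, q = -1, p = 48, so T(m) = -6 + 48/(m − 1).
Then T(-1) = -6 + 48/(-2) = -30.

-30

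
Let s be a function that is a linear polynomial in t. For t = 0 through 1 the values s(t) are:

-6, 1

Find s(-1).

-13

Write s(t) = at + b; the 2 given values yield a linear system in the 2 coefficients.
Solving, s(t) = 7t - 6.
Then s(-1) = -13.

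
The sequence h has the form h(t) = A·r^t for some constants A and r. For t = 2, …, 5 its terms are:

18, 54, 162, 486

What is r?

3

Consecutive ratio: 54/18 = 3, and 162/54 = 3, so r = 3.
Then A·3^2 = 18 gives A = 2, and h(t) = 2·3^t.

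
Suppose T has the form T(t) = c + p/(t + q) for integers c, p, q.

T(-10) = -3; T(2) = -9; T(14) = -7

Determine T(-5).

12

(T(t) − c)(t + q) = p for each data point; the three points give a linear system in c and q, then p follows.
Solving: c = -6, q = 4, p = -18, so T(t) = -6 − 18/(t + 4).
Then T(-5) = -6 − 18/(-1) = 12.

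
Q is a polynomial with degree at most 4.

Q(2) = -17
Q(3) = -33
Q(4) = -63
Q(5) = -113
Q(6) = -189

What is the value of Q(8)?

First differences: -16, -30, -50, -76. Second differences: -14, -20, -26. Third differences: -6, -6.
Level-3 differences are constant, so Q has degree 3.
Fitting a degree-3 polynomial gives Q(t) = -t³ + 2t² - 7t - 3.
Then Q(8) = -443.

-443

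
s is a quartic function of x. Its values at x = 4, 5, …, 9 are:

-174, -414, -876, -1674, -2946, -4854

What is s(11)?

First differences: -240, -462, -798, -1272, -1908. Second differences: -222, -336, -474, -636. Third differences: -114, -138, -162. Fourth differences: -24, -24.
Level-4 differences are constant, so s has degree 4.
Fitting a degree-4 polynomial gives s(x) = -x^4 + 3x³ - 5x² - 9x + 6.
Then s(11) = -11346.

-11346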